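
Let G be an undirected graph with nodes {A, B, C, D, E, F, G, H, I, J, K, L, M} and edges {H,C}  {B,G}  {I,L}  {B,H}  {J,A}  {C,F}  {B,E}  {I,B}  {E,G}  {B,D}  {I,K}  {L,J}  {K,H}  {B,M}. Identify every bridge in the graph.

A-J, B-D, B-M, C-F, C-H, I-L, J-L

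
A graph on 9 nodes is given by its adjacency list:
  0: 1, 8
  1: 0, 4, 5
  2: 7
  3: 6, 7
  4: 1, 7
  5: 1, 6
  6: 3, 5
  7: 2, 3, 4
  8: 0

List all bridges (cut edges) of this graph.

0-1, 0-8, 2-7

The edges on the cycle 6-5-1-4-7-3-6 are not bridges since each lies on that cycle.
But removing 1-0 disconnects 1 from 0; removing 7-2 disconnects 7 from 2; removing 8-0 disconnects 8 from 0 — these are bridges.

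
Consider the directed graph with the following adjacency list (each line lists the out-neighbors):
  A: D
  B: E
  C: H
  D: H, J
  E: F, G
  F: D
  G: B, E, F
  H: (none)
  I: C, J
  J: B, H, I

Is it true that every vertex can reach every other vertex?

There is no directed path from J to A, so the graph is not strongly connected.

No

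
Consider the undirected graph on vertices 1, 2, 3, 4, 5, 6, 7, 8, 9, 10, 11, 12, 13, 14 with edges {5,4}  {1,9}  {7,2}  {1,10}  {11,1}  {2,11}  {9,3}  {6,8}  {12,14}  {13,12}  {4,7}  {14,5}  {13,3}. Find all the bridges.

The edges on the cycle 13-12-14-5-4-7-2-11-1-9-3-13 are not bridges since each lies on that cycle.
But removing 6 - 8 disconnects 6 from 8; removing 1 - 10 disconnects 1 from 10 — these are bridges.

1-10, 6-8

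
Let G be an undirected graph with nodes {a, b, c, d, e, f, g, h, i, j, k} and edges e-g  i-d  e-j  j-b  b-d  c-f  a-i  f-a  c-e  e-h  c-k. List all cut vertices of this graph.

c, e

Removing c increases the component count from 1 to 2, so c is a cut vertex.
Removing e increases the component count from 1 to 3, so e is a cut vertex.
By contrast removing h leaves 1 component; it is not a cut vertex. No other vertex is a cut vertex either.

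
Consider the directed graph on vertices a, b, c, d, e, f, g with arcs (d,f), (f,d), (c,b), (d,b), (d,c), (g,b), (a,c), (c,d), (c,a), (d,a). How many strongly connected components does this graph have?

4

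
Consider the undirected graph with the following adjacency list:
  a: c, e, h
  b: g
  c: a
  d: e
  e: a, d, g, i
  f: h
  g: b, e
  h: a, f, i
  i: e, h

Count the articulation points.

4

Removing a increases the component count from 1 to 2, so a is a cut vertex.
Removing e increases the component count from 1 to 3, so e is a cut vertex.
Removing g increases the component count from 1 to 2, so g is a cut vertex.
Likewise h is a cut vertex.
By contrast removing i leaves 1 component; it is not a cut vertex. No other vertex is a cut vertex either.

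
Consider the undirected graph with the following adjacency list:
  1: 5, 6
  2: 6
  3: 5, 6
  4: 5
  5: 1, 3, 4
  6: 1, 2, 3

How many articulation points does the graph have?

2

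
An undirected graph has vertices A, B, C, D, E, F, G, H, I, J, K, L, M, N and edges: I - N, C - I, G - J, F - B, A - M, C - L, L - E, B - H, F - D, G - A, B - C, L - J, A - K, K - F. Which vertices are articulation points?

A, B, C, F, I, L

Removing A increases the component count from 1 to 2, so A is a cut vertex.
Removing B increases the component count from 1 to 2, so B is a cut vertex.
Removing C increases the component count from 1 to 2, so C is a cut vertex.
Likewise F, I, L are cut vertices.
By contrast removing G leaves 1 component; it is not a cut vertex. No other vertex is a cut vertex either.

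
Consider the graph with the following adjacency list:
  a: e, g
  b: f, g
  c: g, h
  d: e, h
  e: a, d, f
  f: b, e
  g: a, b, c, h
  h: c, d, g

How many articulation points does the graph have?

Removing a, for instance, still leaves 1 component. No single vertex removal increases the component count — the graph has no articulation points.

0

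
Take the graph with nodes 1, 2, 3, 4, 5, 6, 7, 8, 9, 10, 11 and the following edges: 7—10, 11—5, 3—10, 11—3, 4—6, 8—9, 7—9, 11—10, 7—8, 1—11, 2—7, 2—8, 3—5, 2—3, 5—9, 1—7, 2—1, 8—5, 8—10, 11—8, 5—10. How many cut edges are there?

1

The edges on the cycle 2-1-11-3-10-8-2 are not bridges since each lies on that cycle.
But removing 4—6 disconnects 4 from 6 — this is a bridge.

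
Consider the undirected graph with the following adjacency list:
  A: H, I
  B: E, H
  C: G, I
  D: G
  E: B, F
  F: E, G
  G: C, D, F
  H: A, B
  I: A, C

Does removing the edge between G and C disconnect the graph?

After removing G-C, the path G-F-E-B-H-A-I-C still connects them, so the edge is not a bridge.

No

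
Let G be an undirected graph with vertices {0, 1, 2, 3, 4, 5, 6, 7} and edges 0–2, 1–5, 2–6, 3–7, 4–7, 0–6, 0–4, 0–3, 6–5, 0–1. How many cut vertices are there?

1

Removing 0 increases the component count from 1 to 2, so 0 is a cut vertex.
By contrast removing 5 leaves 1 component; it is not a cut vertex. No other vertex is a cut vertex either.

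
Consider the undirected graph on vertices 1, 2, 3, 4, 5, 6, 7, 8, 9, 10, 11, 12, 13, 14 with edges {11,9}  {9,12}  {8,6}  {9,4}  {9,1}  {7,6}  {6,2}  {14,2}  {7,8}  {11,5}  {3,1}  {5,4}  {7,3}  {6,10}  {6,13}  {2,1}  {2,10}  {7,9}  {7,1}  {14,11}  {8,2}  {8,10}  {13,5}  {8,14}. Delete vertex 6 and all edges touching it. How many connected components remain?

1

With 6 gone, the remaining components are: {1, 2, 3, 4, 5, 7, 8, 9, 10, 11, 12, 13, 14}.
That is 1 component.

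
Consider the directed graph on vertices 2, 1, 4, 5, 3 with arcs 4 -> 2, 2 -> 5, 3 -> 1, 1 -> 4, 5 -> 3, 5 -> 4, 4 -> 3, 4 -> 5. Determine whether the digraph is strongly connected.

Yes

From 2 we can reach every vertex (1, 2, 3, 4, 5), and every vertex can reach 2 (1, 2, 3, 4, 5). So the whole graph is one strongly connected component.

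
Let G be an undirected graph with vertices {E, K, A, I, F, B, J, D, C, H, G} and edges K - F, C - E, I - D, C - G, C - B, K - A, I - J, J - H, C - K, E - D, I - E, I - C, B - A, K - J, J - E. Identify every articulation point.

C, J, K

Removing C increases the component count from 1 to 2, so C is a cut vertex.
Removing J increases the component count from 1 to 2, so J is a cut vertex.
Removing K increases the component count from 1 to 2, so K is a cut vertex.
By contrast removing G leaves 1 component; it is not a cut vertex. No other vertex is a cut vertex either.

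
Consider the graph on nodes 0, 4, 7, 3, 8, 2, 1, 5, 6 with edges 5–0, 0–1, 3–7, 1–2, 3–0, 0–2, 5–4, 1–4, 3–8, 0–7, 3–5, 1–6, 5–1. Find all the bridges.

The edges on the cycle 3-5-4-1-0-3 are not bridges since each lies on that cycle.
But removing 3–8 disconnects 3 from 8; removing 6–1 disconnects 6 from 1 — these are bridges.

1-6, 3-8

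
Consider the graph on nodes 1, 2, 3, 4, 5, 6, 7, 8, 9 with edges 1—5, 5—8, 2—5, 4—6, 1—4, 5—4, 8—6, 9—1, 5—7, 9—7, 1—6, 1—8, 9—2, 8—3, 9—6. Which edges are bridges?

3-8

The edges on the cycle 9-2-5-1-9 are not bridges since each lies on that cycle.
But removing 3—8 disconnects 3 from 8 — this is a bridge.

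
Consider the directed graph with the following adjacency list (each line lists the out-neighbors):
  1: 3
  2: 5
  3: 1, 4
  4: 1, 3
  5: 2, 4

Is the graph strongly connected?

No

There is no directed path from 1 to 5, so the graph is not strongly connected.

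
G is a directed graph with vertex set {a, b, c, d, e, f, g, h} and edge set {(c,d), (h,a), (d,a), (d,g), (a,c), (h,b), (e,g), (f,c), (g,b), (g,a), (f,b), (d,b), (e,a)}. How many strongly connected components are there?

{a, c, d, g} are all mutually reachable — one SCC of size 4.
{h} is an SCC by itself.
{b} is an SCC by itself.
{f} is an SCC by itself.
{e} is an SCC by itself.
That gives 5 strongly connected components.

5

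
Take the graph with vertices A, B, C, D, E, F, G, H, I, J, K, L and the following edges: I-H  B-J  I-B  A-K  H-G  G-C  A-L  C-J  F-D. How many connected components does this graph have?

E is isolated — a component by itself.
Starting from D we can reach D, F. That is one component of size 2.
Starting from A we can reach A, K, L. That is one component of size 3.
Starting from B we can reach B, C, G, H, I, J. That is one component of size 6.
Total: 4 components.

4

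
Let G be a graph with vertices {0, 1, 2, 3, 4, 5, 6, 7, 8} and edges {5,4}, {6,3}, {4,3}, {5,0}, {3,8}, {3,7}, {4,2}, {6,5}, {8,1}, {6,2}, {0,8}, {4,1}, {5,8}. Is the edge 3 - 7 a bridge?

Removing 3 - 7 leaves no path between 3 and 7: the component count goes from 1 to 2. So it is a bridge.

Yes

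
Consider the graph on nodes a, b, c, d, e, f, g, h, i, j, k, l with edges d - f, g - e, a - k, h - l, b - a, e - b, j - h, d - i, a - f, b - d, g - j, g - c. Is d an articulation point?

Yes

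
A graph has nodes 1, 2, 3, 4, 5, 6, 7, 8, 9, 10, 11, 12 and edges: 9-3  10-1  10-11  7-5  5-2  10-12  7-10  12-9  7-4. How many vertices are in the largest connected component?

8 is isolated — a component by itself.
6 is isolated — a component by itself.
Starting from 1 we can reach 1, 2, 3, 4, 5, 7, 9, 10, 11, 12. That is one component of size 10.
The largest has 10 vertices.

10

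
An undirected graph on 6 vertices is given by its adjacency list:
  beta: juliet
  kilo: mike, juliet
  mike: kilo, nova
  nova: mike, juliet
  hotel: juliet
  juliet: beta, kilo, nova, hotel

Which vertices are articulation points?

Removing juliet increases the component count from 1 to 3, so juliet is a cut vertex.
By contrast removing kilo leaves 1 component; it is not a cut vertex. No other vertex is a cut vertex either.

juliet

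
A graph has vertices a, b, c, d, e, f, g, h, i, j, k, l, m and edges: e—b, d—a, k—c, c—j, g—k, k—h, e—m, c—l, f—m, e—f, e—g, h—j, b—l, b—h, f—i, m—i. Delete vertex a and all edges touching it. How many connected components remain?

2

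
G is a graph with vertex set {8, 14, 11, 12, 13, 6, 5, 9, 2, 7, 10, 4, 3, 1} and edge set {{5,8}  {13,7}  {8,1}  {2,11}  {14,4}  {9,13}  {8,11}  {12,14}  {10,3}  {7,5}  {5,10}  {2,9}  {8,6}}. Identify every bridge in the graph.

1-8, 10-3, 10-5, 12-14, 14-4, 6-8

The edges on the cycle 2-9-13-7-5-8-11-2 are not bridges since each lies on that cycle.
But removing 12—14 disconnects 12 from 14; removing 3—10 disconnects 3 from 10; removing 6—8 disconnects 6 from 8; removing 14—4 disconnects 14 from 4 — these are bridges.
In total 6 edges are bridges.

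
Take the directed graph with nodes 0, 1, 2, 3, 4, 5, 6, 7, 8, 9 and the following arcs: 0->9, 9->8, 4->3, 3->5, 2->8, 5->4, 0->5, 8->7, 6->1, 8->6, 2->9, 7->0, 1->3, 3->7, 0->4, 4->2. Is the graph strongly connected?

Yes

From 9 we can reach every vertex (0, 1, 2, 3, 4, 5, 6, 7, 8, 9), and every vertex can reach 9 (0, 1, 2, 3, 4, 5, 6, 7, 8, 9). So the whole graph is one strongly connected component.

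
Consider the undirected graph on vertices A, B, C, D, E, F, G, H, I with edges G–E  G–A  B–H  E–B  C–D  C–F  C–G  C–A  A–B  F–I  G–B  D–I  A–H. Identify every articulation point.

Removing C increases the component count from 1 to 2, so C is a cut vertex.
By contrast removing E leaves 1 component; it is not a cut vertex. No other vertex is a cut vertex either.

C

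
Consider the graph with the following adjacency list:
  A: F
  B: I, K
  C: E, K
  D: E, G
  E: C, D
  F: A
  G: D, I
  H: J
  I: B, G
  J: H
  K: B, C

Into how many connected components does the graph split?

3

Starting from H we can reach H, J. That is one component of size 2.
Starting from A we can reach A, F. That is one component of size 2.
Starting from B we can reach B, C, D, E, G, I, K. That is one component of size 7.
Total: 3 components.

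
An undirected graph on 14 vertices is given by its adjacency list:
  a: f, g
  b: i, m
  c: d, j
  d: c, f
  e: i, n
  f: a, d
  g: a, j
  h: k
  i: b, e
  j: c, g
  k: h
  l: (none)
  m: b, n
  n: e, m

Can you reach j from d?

From d we can reach a, c, d, f, g, j, which includes j.

Yes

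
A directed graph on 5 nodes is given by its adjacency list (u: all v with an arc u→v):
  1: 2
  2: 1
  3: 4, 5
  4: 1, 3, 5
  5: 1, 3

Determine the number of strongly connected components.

{3, 4, 5} are all mutually reachable — one SCC of size 3.
{1, 2} are all mutually reachable — one SCC of size 2.
That gives 2 strongly connected components.

2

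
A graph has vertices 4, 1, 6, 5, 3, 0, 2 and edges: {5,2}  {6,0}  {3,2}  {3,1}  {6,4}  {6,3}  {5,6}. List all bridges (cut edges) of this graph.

0-6, 1-3, 4-6

The edges on the cycle 5-6-3-2-5 are not bridges since each lies on that cycle.
But removing 6—4 disconnects 6 from 4; removing 6—0 disconnects 6 from 0; removing 3—1 disconnects 3 from 1 — these are bridges.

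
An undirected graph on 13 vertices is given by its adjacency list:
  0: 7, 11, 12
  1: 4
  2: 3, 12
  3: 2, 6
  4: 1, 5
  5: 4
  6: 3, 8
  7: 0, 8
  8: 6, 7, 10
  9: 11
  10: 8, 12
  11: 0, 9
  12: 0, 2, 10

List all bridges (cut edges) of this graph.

0-11, 1-4, 11-9, 4-5

The edges on the cycle 2-12-0-7-8-6-3-2 are not bridges since each lies on that cycle.
But removing 11-9 disconnects 11 from 9; removing 1-4 disconnects 1 from 4; removing 0-11 disconnects 0 from 11; removing 4-5 disconnects 4 from 5 — these are bridges.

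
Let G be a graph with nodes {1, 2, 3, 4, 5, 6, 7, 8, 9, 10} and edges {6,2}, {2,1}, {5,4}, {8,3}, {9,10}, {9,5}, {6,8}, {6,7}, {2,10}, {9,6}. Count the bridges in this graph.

6

The edges on the cycle 9-6-2-10-9 are not bridges since each lies on that cycle.
But removing 3–8 disconnects 3 from 8; removing 6–8 disconnects 6 from 8; removing 5–9 disconnects 5 from 9; removing 7–6 disconnects 7 from 6 — these are bridges.
In total 6 edges are bridges.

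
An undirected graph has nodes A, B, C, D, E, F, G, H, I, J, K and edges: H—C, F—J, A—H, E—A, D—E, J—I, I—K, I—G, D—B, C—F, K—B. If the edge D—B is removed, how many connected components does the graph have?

1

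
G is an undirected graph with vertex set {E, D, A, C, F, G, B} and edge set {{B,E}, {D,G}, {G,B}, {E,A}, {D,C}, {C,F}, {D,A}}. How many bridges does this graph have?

2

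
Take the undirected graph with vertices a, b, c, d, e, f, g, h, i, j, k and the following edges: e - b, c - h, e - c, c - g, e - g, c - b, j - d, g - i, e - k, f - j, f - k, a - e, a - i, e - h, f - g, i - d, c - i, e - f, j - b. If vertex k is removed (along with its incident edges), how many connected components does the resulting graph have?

1

With k gone, the remaining components are: {a, b, c, d, e, f, g, h, i, j}.
That is 1 component.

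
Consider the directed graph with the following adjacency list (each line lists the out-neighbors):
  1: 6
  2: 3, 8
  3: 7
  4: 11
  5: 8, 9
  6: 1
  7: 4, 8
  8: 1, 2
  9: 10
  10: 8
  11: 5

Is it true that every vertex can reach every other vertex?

There is no directed path from 6 to 5, so the graph is not strongly connected.

No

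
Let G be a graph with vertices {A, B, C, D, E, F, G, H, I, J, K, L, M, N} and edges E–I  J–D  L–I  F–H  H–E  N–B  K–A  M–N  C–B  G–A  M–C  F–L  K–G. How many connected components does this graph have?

4

Starting from D we can reach D, J. That is one component of size 2.
Starting from A we can reach A, G, K. That is one component of size 3.
Starting from B we can reach B, C, M, N. That is one component of size 4.
Starting from E we can reach E, F, H, I, L. That is one component of size 5.
Total: 4 components.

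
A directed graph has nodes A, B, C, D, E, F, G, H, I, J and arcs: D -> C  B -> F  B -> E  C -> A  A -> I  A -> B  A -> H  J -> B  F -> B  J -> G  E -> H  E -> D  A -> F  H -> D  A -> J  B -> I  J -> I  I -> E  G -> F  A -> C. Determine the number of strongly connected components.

1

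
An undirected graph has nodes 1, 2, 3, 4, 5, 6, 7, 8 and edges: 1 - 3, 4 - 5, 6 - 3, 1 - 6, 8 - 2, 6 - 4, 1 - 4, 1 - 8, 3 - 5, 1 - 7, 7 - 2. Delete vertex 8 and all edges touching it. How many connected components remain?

With 8 gone, the remaining components are: {1, 2, 3, 4, 5, 6, 7}.
That is 1 component.

1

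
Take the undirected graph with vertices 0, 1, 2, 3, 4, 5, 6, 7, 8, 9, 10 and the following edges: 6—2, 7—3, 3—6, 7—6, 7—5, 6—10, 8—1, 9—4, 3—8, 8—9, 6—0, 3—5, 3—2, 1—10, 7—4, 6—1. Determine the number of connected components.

Starting from 0 we can reach 0, 1, 2, 3, 4, 5, 6, 7, 8, 9, 10. That is one component of size 11.
Total: 1 component.

1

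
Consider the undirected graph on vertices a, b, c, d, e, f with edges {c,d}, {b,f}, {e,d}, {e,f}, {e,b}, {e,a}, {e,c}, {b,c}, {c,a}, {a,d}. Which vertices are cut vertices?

Removing a, for instance, still leaves 1 component. No single vertex removal increases the component count — the graph has no articulation points.

none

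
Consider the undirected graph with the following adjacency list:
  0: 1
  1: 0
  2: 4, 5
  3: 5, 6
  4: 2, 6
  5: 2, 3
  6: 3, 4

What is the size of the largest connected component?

5

Starting from 0 we can reach 0, 1. That is one component of size 2.
Starting from 2 we can reach 2, 3, 4, 5, 6. That is one component of size 5.
The largest has 5 vertices.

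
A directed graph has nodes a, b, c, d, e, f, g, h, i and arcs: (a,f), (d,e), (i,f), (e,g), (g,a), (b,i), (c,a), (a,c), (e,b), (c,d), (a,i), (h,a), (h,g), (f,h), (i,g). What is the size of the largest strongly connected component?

{a, b, c, d, e, f, g, h, i} are all mutually reachable — one SCC of size 9.
The largest has 9 vertices.

9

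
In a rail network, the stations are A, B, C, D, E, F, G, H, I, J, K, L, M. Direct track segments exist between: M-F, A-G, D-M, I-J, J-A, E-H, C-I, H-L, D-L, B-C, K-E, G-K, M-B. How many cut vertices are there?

Removing M increases the component count from 1 to 2, so M is a cut vertex.
By contrast removing L leaves 1 component; it is not a cut vertex. No other vertex is a cut vertex either.

1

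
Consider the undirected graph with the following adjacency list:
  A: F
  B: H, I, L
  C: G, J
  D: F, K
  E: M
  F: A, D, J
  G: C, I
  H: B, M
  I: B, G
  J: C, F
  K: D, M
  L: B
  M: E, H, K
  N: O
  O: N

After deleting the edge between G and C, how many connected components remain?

G and C are still connected via G-I-B-H-M-K-D-F-J-C, so the component count stays at 2.

2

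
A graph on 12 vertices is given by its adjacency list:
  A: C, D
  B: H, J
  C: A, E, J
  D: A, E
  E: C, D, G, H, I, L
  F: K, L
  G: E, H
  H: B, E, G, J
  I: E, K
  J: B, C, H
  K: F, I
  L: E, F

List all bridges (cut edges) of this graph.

none

The edges on the cycle E-I-K-F-L-E are not bridges since each lies on that cycle.
Every edge lies on some cycle, so there are no bridges.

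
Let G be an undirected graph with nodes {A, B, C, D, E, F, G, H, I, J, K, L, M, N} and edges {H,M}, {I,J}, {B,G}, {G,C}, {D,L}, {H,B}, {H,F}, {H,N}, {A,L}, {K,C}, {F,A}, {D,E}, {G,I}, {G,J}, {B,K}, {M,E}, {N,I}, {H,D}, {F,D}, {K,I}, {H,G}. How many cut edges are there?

The edges on the cycle H-B-K-C-G-H are not bridges since each lies on that cycle.
Every edge lies on some cycle, so there are no bridges.

0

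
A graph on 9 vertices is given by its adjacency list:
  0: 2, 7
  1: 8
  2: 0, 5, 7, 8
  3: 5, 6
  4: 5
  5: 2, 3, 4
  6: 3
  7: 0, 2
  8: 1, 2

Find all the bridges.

The edges on the cycle 2-7-0-2 are not bridges since each lies on that cycle.
But removing 8-2 disconnects 8 from 2; removing 5-2 disconnects 5 from 2; removing 5-4 disconnects 5 from 4; removing 8-1 disconnects 8 from 1 — these are bridges.
In total 6 edges are bridges.

1-8, 2-5, 2-8, 3-5, 3-6, 4-5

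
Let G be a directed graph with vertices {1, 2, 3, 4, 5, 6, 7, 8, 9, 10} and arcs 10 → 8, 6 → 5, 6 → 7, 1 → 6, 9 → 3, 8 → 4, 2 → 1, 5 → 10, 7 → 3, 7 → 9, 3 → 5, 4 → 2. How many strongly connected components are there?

1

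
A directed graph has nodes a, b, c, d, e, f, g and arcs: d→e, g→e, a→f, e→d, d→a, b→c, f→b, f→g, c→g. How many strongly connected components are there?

1

{a, b, c, d, e, f, g} are all mutually reachable — one SCC of size 7.
That gives 1 strongly connected component.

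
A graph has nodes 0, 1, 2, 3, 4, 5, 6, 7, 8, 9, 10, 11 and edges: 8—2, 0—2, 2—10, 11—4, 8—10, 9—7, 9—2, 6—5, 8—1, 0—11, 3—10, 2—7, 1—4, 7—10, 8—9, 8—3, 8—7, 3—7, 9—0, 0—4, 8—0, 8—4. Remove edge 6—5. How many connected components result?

3

Before removal there are 2 components.
6—5 is a bridge — removing it separates 6's side from 5's side.
After removal: 3 components.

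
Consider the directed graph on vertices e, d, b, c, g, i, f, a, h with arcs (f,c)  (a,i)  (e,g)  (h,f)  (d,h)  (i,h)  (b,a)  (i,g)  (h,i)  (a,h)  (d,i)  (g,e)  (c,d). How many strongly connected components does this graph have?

{c, d, f, h, i} are all mutually reachable — one SCC of size 5.
{e, g} are all mutually reachable — one SCC of size 2.
{b} is an SCC by itself.
{a} is an SCC by itself.
That gives 4 strongly connected components.

4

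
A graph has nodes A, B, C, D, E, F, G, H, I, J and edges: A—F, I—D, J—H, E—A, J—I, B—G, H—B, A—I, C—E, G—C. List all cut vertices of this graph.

A, I

Removing A increases the component count from 1 to 2, so A is a cut vertex.
Removing I increases the component count from 1 to 2, so I is a cut vertex.
By contrast removing D leaves 1 component; it is not a cut vertex. No other vertex is a cut vertex either.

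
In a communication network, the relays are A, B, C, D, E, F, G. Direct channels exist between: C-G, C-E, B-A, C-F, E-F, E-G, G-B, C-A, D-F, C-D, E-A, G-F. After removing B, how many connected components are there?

With B gone, the remaining components are: {A, C, D, E, F, G}.
That is 1 component.

1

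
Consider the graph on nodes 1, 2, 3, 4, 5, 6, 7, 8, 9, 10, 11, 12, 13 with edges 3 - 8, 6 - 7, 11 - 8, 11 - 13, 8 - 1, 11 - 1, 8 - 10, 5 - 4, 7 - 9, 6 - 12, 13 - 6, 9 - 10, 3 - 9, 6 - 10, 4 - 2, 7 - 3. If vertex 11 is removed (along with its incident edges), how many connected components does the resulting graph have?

With 11 gone, the remaining components are: {2, 4, 5}; {1, 3, 6, 7, 8, 9, 10, 12, 13}.
That is 2 components.

2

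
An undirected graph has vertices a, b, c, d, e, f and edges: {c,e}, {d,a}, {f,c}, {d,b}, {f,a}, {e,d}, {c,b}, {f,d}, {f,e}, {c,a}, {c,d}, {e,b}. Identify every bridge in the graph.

The edges on the cycle f-c-d-f are not bridges since each lies on that cycle.
Every edge lies on some cycle, so there are no bridges.

none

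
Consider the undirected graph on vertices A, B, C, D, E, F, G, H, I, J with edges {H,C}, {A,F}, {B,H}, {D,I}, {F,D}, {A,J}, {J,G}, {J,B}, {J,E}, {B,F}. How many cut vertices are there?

5

Removing B increases the component count from 1 to 2, so B is a cut vertex.
Removing D increases the component count from 1 to 2, so D is a cut vertex.
Removing F increases the component count from 1 to 2, so F is a cut vertex.
Likewise H, J are cut vertices.
By contrast removing E leaves 1 component; it is not a cut vertex. No other vertex is a cut vertex either.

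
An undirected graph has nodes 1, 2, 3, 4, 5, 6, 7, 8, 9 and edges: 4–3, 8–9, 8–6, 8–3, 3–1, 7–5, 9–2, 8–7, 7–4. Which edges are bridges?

1-3, 2-9, 5-7, 6-8, 8-9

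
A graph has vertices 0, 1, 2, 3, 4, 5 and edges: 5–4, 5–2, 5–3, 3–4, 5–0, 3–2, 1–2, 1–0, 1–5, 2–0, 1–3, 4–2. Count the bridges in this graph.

The edges on the cycle 3-4-2-3 are not bridges since each lies on that cycle.
Every edge lies on some cycle, so there are no bridges.

0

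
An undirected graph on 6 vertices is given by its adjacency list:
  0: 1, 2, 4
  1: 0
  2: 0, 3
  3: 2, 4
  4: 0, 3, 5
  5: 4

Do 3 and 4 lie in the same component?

Yes

From 3 we can reach 0, 1, 2, 3, 4, 5, which includes 4.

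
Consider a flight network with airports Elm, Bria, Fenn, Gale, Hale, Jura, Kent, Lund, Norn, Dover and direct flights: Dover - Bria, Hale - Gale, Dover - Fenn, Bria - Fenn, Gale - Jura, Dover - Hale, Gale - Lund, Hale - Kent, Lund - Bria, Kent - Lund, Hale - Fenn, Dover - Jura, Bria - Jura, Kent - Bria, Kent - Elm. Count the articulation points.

1

Removing Kent increases the component count from 2 to 3, so Kent is a cut vertex.
By contrast removing Elm leaves 2 components; it is not a cut vertex. No other vertex is a cut vertex either.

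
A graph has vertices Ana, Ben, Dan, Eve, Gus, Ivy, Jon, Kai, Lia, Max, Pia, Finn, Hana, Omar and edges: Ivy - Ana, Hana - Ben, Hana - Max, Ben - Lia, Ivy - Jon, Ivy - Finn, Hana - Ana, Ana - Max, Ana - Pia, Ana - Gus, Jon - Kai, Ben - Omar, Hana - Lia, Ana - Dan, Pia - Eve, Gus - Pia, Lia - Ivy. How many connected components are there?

1

Starting from Ana we can reach Ana, Ben, Dan, Eve, Gus, Ivy, Jon, Kai, Lia, Max, Pia, Finn, Hana, Omar. That is one component of size 14.
Total: 1 component.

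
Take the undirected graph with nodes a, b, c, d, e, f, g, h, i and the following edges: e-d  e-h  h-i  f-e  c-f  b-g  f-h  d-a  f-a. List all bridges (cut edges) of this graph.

b-g, c-f, h-i

The edges on the cycle f-e-d-a-f are not bridges since each lies on that cycle.
But removing c-f disconnects c from f; removing h-i disconnects h from i; removing g-b disconnects g from b — these are bridges.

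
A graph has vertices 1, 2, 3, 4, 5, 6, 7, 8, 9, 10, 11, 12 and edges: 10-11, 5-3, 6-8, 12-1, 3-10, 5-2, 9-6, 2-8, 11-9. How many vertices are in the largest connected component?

8

7 is isolated — a component by itself.
4 is isolated — a component by itself.
Starting from 1 we can reach 1, 12. That is one component of size 2.
Starting from 2 we can reach 2, 3, 5, 6, 8, 9, 10, 11. That is one component of size 8.
The largest has 8 vertices.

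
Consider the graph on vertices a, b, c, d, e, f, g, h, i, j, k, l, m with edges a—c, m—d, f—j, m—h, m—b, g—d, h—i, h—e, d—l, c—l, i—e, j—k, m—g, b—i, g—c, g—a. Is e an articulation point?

Deleting e leaves 2 components (was 2), so e is not a cut vertex.

No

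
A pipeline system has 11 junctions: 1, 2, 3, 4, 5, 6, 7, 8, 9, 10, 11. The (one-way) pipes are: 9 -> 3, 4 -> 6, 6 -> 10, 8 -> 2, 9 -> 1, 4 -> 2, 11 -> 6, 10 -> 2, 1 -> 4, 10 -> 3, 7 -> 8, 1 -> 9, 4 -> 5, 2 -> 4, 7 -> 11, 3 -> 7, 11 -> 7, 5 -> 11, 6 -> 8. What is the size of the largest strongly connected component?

9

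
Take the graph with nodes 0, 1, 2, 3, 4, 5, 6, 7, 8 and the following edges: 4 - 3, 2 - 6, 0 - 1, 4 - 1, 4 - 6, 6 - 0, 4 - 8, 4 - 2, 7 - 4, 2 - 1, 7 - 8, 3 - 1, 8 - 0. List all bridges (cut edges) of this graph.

The edges on the cycle 4-2-1-4 are not bridges since each lies on that cycle.
Every edge lies on some cycle, so there are no bridges.

none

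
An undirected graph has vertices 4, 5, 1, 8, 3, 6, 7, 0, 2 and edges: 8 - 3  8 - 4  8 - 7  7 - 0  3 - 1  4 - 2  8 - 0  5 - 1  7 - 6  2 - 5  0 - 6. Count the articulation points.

1

Removing 8 increases the component count from 1 to 2, so 8 is a cut vertex.
By contrast removing 1 leaves 1 component; it is not a cut vertex. No other vertex is a cut vertex either.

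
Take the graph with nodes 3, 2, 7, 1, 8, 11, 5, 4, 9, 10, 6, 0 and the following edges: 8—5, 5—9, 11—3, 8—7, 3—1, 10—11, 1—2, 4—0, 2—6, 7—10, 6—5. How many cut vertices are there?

Removing 5 increases the component count from 2 to 3, so 5 is a cut vertex.
By contrast removing 7 leaves 2 components; it is not a cut vertex. No other vertex is a cut vertex either.

1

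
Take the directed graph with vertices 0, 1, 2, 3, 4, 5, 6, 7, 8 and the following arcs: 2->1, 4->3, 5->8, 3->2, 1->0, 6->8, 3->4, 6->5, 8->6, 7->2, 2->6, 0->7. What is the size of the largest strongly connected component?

{0, 1, 2, 7} are all mutually reachable — one SCC of size 4.
{5, 6, 8} are all mutually reachable — one SCC of size 3.
{3, 4} are all mutually reachable — one SCC of size 2.
The largest has 4 vertices.

4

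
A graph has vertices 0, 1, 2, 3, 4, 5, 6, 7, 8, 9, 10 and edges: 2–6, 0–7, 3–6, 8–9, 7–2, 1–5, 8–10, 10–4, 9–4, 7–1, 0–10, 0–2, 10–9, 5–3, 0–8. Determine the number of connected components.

1

Starting from 0 we can reach 0, 1, 2, 3, 4, 5, 6, 7, 8, 9, 10. That is one component of size 11.
Total: 1 component.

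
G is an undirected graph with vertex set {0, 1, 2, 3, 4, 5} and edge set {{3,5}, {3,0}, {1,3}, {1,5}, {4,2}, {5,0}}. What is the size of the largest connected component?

Starting from 2 we can reach 2, 4. That is one component of size 2.
Starting from 0 we can reach 0, 1, 3, 5. That is one component of size 4.
The largest has 4 vertices.

4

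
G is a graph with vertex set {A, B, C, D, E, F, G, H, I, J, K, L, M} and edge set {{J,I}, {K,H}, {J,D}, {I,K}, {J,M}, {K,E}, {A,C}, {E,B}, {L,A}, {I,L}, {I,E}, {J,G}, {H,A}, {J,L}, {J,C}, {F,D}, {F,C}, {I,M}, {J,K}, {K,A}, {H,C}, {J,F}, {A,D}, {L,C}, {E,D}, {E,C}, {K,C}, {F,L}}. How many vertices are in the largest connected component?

Starting from A we can reach A, B, C, D, E, F, G, H, I, J, K, L, M. That is one component of size 13.
The largest has 13 vertices.

13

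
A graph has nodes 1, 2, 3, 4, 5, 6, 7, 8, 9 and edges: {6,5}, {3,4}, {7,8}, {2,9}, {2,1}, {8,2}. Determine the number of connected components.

3

Starting from 3 we can reach 3, 4. That is one component of size 2.
Starting from 5 we can reach 5, 6. That is one component of size 2.
Starting from 1 we can reach 1, 2, 7, 8, 9. That is one component of size 5.
Total: 3 components.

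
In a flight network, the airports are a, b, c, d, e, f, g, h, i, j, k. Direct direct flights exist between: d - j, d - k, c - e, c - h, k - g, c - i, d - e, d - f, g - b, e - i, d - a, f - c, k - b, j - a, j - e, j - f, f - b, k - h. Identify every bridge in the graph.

The edges on the cycle k-g-b-k are not bridges since each lies on that cycle.
Every edge lies on some cycle, so there are no bridges.

none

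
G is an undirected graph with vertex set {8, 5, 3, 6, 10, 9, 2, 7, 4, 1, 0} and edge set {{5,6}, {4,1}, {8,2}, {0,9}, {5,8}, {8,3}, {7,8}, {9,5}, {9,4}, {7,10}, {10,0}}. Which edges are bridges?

1-4, 2-8, 3-8, 4-9, 5-6

The edges on the cycle 7-10-0-9-5-8-7 are not bridges since each lies on that cycle.
But removing 9-4 disconnects 9 from 4; removing 1-4 disconnects 1 from 4; removing 8-2 disconnects 8 from 2; removing 3-8 disconnects 3 from 8 — these are bridges.
In total 5 edges are bridges.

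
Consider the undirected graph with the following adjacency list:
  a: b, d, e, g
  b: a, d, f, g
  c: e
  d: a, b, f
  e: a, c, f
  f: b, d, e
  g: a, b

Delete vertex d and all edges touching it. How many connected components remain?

With d gone, the remaining components are: {a, b, c, e, f, g}.
That is 1 component.

1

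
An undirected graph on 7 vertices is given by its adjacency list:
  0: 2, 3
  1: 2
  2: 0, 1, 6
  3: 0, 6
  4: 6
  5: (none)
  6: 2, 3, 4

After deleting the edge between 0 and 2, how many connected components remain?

2

0 and 2 are still connected via 0-3-6-2, so the component count stays at 2.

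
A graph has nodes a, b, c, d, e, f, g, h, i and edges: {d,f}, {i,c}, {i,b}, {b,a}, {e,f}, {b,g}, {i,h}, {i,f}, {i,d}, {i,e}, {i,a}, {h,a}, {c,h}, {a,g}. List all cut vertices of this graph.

Removing i increases the component count from 1 to 2, so i is a cut vertex.
By contrast removing d leaves 1 component; it is not a cut vertex. No other vertex is a cut vertex either.

i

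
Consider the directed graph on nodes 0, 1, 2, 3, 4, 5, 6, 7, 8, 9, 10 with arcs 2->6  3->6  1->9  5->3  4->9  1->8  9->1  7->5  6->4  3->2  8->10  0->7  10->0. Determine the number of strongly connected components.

1

{0, 1, 2, 3, 4, 5, 6, 7, 8, 9, 10} are all mutually reachable — one SCC of size 11.
That gives 1 strongly connected component.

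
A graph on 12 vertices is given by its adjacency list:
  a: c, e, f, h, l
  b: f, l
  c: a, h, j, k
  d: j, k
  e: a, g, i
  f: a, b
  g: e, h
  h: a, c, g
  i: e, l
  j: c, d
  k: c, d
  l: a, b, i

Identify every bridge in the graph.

none

The edges on the cycle a-f-b-l-a are not bridges since each lies on that cycle.
Every edge lies on some cycle, so there are no bridges.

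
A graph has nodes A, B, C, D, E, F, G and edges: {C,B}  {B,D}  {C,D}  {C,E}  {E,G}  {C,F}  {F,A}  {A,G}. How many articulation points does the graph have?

Removing C increases the component count from 1 to 2, so C is a cut vertex.
By contrast removing E leaves 1 component; it is not a cut vertex. No other vertex is a cut vertex either.

1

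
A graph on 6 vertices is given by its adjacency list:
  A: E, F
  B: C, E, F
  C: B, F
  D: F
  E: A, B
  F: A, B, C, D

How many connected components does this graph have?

1

Starting from A we can reach A, B, C, D, E, F. That is one component of size 6.
Total: 1 component.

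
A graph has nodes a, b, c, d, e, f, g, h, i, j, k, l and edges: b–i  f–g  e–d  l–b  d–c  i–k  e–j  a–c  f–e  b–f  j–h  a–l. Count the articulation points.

5

Removing b increases the component count from 1 to 2, so b is a cut vertex.
Removing e increases the component count from 1 to 2, so e is a cut vertex.
Removing f increases the component count from 1 to 2, so f is a cut vertex.
Likewise i, j are cut vertices.
By contrast removing d leaves 1 component; it is not a cut vertex. No other vertex is a cut vertex either.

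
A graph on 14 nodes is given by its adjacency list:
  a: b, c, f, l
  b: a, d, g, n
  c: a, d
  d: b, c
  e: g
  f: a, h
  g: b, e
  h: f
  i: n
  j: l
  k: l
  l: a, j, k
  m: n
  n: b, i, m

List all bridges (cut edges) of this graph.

The edges on the cycle d-c-a-b-d are not bridges since each lies on that cycle.
But removing b-n disconnects b from n; removing a-l disconnects a from l; removing l-k disconnects l from k; removing n-m disconnects n from m — these are bridges.
In total 10 edges are bridges.

a-f, a-l, b-g, b-n, e-g, f-h, i-n, j-l, k-l, m-n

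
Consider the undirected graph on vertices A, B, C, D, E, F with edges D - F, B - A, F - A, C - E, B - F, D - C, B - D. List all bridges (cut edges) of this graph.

The edges on the cycle B-D-F-A-B are not bridges since each lies on that cycle.
But removing E - C disconnects E from C; removing C - D disconnects C from D — these are bridges.

C-D, C-E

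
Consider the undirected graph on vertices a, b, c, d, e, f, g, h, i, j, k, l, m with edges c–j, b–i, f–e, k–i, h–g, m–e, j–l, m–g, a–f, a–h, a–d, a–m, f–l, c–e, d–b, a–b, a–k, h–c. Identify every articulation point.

Removing a increases the component count from 1 to 2, so a is a cut vertex.
By contrast removing g leaves 1 component; it is not a cut vertex. No other vertex is a cut vertex either.

a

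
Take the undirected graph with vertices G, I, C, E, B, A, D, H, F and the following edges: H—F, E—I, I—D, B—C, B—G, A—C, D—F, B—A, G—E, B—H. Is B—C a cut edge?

After removing B—C, the path B-A-C still connects them, so the edge is not a bridge.

No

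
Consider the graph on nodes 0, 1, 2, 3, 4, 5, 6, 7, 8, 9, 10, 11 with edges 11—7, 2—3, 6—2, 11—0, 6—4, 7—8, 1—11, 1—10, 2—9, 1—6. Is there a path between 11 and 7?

Yes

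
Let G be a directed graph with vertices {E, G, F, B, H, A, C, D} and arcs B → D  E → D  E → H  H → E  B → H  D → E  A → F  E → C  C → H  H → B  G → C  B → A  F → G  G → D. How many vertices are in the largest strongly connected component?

{A, B, C, D, E, F, G, H} are all mutually reachable — one SCC of size 8.
The largest has 8 vertices.

8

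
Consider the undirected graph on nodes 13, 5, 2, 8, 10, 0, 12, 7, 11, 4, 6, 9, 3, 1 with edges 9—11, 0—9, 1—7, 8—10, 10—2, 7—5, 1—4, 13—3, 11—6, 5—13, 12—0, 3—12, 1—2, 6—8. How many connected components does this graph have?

Starting from 0 we can reach 0, 1, 2, 3, 4, 5, 6, 7, 8, 9, 10, 11, 12, 13. That is one component of size 14.
Total: 1 component.

1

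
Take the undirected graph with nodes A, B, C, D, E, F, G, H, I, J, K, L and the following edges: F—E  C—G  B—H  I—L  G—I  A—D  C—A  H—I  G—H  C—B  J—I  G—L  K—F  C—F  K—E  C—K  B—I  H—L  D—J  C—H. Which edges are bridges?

none

The edges on the cycle C-K-E-F-C are not bridges since each lies on that cycle.
Every edge lies on some cycle, so there are no bridges.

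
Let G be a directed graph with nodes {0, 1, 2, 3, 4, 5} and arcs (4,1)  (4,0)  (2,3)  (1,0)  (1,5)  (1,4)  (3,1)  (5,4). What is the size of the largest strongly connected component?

3

{1, 4, 5} are all mutually reachable — one SCC of size 3.
{0} is an SCC by itself.
{2} is an SCC by itself.
{3} is an SCC by itself.
The largest has 3 vertices.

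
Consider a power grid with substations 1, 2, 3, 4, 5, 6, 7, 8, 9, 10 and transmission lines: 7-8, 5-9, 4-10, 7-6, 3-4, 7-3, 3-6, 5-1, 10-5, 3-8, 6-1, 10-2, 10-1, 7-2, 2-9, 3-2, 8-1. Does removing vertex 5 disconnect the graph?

No

Deleting 5 leaves 1 component (was 1) (its neighbors 1, 9, 10 remain connected to each other), so 5 is not a cut vertex.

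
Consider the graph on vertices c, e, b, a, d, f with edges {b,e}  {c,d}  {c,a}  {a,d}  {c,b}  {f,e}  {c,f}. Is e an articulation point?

No

Deleting e leaves 1 component (was 1) (its neighbors b, f remain connected to each other), so e is not a cut vertex.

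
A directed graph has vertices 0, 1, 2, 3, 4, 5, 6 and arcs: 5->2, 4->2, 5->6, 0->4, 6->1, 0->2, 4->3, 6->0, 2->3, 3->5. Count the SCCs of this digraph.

2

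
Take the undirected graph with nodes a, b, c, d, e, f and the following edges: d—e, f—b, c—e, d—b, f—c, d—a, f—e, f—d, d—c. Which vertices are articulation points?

Removing d increases the component count from 1 to 2, so d is a cut vertex.
By contrast removing f leaves 1 component; it is not a cut vertex. No other vertex is a cut vertex either.

d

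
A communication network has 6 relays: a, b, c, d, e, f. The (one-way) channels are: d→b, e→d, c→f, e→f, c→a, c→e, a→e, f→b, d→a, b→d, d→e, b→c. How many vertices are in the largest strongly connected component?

6

{a, b, c, d, e, f} are all mutually reachable — one SCC of size 6.
The largest has 6 vertices.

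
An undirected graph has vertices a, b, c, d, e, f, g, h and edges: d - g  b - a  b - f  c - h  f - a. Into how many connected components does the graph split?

e is isolated — a component by itself.
Starting from c we can reach c, h. That is one component of size 2.
Starting from d we can reach d, g. That is one component of size 2.
Starting from a we can reach a, b, f. That is one component of size 3.
Total: 4 components.

4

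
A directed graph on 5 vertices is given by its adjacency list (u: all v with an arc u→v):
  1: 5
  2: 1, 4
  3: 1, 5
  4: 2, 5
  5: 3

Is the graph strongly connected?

No

There is no directed path from 1 to 4, so the graph is not strongly connected.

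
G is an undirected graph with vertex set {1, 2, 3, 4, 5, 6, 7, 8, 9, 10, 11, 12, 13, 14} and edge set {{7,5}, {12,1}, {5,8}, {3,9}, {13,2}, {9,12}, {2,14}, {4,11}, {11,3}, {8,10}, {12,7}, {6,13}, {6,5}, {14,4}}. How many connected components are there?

Starting from 1 we can reach 1, 2, 3, 4, 5, 6, 7, 8, 9, 10, 11, 12, 13, 14. That is one component of size 14.
Total: 1 component.

1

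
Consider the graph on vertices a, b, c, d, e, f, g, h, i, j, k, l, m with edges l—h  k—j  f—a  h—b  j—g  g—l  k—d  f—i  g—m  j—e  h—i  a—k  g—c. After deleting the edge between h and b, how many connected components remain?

2

Before removal there is 1 component.
h—b is a bridge — removing it separates h's side from b's side.
After removal: 2 components.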